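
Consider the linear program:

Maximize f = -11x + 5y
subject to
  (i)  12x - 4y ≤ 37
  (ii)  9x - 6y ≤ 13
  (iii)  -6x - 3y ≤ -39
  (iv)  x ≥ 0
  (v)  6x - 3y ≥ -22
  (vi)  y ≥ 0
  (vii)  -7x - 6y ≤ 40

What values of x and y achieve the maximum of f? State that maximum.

x = 17/12, y = 61/6, maximum f = 141/4

The binding constraints are -6x - 3y = -39 and 6x - 3y = -22.
Solving simultaneously gives x = 17/12, y = 61/6.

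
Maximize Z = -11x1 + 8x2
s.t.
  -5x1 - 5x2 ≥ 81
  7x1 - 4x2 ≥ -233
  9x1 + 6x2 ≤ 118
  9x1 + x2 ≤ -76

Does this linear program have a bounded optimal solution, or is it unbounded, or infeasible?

Corner points and Z = -11x1 + 8x2:
  (-1489/55, 598/55) → Z = 21163/55
  (-299/40, -349/40) → Z = 497/40
The feasible region has finitely many vertices and no improving ray; the maximum is 21163/55 at (-1489/55, 598/55).

bounded optimum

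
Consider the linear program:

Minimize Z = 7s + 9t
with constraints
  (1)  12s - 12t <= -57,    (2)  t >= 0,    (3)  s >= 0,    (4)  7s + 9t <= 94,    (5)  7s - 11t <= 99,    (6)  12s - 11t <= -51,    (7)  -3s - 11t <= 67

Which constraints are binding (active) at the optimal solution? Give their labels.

(1) and (3)

Corner points and Z = 7s + 9t:
  (0, 19/4) → Z = 171/4
  (5/4, 6) → Z = 251/4
  (0, 94/9) → Z = 94
  (115/37, 297/37) → Z = 94

The minimum is at (0, 19/4). Substituting into each constraint, equality holds for (1) and (3); the remaining constraints have slack.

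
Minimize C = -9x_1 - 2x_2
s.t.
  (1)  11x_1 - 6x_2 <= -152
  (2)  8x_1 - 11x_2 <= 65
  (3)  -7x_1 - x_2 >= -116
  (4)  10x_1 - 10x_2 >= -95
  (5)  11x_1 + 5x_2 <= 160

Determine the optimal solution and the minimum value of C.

x_1 = -19, x_2 = -19/2, minimum C = 190

Vertices and C = -9x_1 - 2x_2:
  (-2062/73, -1931/73) → C = 22420/73
  (-19, -19/2) → C = 190
  (-113/2, -47) → C = 1205/2

At the optimal vertex, 11x_1 - 6x_2 = -152 and 10x_1 - 10x_2 = -95.
Solving simultaneously gives x_1 = -19, x_2 = -19/2.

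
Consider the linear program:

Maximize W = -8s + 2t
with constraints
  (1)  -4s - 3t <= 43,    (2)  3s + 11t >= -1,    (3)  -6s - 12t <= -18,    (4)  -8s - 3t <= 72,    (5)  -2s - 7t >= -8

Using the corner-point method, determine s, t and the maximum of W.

The binding constraints are -6s - 12t = -18 and -2s - 7t = -8.
Solving simultaneously gives s = 5/3, t = 2/3.

s = 5/3, t = 2/3, maximum W = -12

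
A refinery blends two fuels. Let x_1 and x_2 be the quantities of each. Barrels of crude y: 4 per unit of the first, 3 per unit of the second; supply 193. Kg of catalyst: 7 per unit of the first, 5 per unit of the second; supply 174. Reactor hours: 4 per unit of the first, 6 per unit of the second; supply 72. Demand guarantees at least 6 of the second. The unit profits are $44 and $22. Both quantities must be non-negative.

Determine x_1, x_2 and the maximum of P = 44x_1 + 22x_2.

x_1 = 9, x_2 = 6, maximum P = 528

The binding constraints are 4x_1 + 6x_2 = 72 and x_2 = 6.
Solving simultaneously gives x_1 = 9, x_2 = 6.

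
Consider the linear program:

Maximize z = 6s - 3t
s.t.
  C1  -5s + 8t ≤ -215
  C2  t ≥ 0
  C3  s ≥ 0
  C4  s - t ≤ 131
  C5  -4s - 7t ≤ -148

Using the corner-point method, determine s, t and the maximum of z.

s = 833/3, t = 440/3, maximum z = 1226

Vertices and z = 6s - 3t:
  (43, 0) → z = 258
  (833/3, 440/3) → z = 1226
  (131, 0) → z = 786

The binding constraints are -5s + 8t = -215 and s - t = 131.
Solving simultaneously gives s = 833/3, t = 440/3.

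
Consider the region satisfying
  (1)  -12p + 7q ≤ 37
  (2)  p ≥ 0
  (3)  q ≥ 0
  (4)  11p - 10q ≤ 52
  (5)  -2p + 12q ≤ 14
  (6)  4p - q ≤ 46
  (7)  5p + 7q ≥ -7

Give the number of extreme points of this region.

4

Intersecting each pair of boundary lines and keeping only the points that satisfy every inequality leaves:
  (0, 0)
  (0, 7/6)
  (52/11, 0)
  (191/28, 129/56)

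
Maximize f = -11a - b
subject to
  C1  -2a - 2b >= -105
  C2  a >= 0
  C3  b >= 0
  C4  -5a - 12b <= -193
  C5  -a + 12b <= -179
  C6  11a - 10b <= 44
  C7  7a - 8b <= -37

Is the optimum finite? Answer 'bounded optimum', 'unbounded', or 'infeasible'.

The boundaries -2a - 2b = -105 and a = 0 meet at (0, 105/2), but that point violates -a + 12b ≤ -179. Every candidate vertex is excluded by some other constraint, so the feasible region is empty.

infeasible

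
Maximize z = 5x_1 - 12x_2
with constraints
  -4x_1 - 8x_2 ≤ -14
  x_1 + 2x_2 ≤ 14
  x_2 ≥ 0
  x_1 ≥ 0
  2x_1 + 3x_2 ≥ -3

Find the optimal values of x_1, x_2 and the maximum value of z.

Corner points and z = 5x_1 - 12x_2:
  (7/2, 0) → z = 35/2
  (0, 7/4) → z = -21
  (14, 0) → z = 70
  (0, 7) → z = -84

The optimum lies where x_1 + 2x_2 = 14 and x_2 = 0.
Solving simultaneously gives x_1 = 14, x_2 = 0.

x_1 = 14, x_2 = 0, maximum z = 70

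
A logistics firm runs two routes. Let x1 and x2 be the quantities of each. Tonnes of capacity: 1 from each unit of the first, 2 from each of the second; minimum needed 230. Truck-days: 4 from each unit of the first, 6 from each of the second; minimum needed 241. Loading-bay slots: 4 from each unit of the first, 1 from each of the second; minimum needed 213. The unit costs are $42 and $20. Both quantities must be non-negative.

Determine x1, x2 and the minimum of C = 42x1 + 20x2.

x1 = 28, x2 = 101, minimum C = 3196

The feasible region is unbounded (it extends along (0, 1), (1, 0)), but C strictly increases along every unbounded feasible direction, so there is no improving ray and the minimum is attained at a vertex.

The binding constraints are x1 + 2x2 = 230 and 4x1 + x2 = 213.
Solving simultaneously gives x1 = 28, x2 = 101.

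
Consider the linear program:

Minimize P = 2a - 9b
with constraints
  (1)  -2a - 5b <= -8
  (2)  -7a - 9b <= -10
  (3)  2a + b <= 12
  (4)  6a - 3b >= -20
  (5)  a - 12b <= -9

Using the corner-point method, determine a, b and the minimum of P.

a = 4/3, b = 28/3, minimum P = -244/3

Feasible corners and P = 2a - 9b:
  (-22/17, 36/17) → P = -368/17
  (51/29, 26/29) → P = -132/29
  (-2, 8/3) → P = -28
  (4/3, 28/3) → P = -244/3
  (27/5, 6/5) → P = 0

At the optimal vertex, 2a + b = 12 and 6a - 3b = -20.
Solving simultaneously gives a = 4/3, b = 28/3.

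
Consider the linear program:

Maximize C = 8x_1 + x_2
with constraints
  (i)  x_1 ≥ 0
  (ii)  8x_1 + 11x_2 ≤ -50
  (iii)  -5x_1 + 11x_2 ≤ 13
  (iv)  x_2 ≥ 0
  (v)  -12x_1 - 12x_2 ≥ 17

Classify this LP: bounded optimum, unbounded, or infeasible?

infeasible

The boundaries x_1 = 0 and 8x_1 + 11x_2 = -50 meet at (0, -50/11), but that point violates x_2 ≥ 0. Every candidate vertex is excluded by some other constraint, so the feasible region is empty.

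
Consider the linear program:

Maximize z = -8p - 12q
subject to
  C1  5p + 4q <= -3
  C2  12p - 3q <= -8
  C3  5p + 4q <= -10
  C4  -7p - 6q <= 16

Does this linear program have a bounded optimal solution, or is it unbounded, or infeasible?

Extreme points and z = -8p - 12q:
  (-62/63, -80/63) → z = 208/9
  (-32/31, -136/93) → z = 800/31
The feasible region has finitely many vertices and no improving ray; the maximum is 800/31 at (-32/31, -136/93).

bounded optimum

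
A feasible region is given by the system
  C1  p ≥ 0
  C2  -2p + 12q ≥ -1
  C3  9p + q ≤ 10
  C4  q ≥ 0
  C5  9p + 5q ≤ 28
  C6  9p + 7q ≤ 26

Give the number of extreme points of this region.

Intersecting each pair of boundary lines and keeping only the points that satisfy every inequality leaves:
  (0, 0)
  (0, 26/7)
  (11/10, 1/10)
  (1/2, 0)
  (22/27, 8/3)

5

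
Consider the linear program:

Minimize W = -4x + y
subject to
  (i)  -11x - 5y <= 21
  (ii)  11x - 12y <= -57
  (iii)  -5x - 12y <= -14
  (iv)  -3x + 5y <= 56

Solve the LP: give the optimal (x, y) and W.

x = 387/19, y = 445/19, minimum W = -1103/19

Feasible corners and W = -4x + y:
  (-322/107, 259/107) → W = 1547/107
  (-11/2, 79/10) → W = 299/10
  (-43/16, 439/192) → W = 2503/192
  (387/19, 445/19) → W = -1103/19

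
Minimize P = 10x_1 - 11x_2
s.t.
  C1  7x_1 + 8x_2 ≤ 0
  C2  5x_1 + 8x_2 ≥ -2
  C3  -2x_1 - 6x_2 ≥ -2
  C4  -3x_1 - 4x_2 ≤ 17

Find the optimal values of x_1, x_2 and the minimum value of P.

Vertices and P = 10x_1 - 11x_2:
  (1, -7/8) → P = 157/8
  (-8/13, 7/13) → P = -157/13
  (-2, 1) → P = -31

The optimum lies where 5x_1 + 8x_2 = -2 and -2x_1 - 6x_2 = -2.
Solving simultaneously gives x_1 = -2, x_2 = 1.

x_1 = -2, x_2 = 1, minimum P = -31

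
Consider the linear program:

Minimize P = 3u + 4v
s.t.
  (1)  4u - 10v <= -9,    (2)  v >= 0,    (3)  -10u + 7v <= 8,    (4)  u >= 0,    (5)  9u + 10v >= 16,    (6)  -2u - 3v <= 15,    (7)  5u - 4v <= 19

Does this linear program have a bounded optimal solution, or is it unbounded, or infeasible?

Extreme points and P = 3u + 4v:
  (7/13, 29/26) → P = 79/13
  (113/17, 121/34) → P = 581/17
  (32/163, 232/163) → P = 1024/163
The feasible region has finitely many vertices and no improving ray; the minimum is 79/13 at (7/13, 29/26).

bounded optimum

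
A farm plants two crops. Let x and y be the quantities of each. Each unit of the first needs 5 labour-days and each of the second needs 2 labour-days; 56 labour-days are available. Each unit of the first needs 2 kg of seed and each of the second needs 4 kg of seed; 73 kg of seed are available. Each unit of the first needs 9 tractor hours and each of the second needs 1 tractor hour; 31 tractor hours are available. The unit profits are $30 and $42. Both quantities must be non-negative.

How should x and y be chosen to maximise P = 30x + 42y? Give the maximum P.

Extreme points and P = 30x + 42y:
  (0, 0) → P = 0
  (0, 73/4) → P = 1533/2
  (31/9, 0) → P = 310/3
  (3/2, 35/2) → P = 780

x = 3/2, y = 35/2, maximum P = 780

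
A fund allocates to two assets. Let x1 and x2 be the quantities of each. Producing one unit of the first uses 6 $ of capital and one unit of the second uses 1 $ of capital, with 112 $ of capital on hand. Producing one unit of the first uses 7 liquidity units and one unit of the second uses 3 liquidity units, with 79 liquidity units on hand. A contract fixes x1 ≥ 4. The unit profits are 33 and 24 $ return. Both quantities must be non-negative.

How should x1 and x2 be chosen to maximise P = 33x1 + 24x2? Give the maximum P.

x1 = 4, x2 = 17, maximum P = 540

Corner points and P = 33x1 + 24x2:
  (79/7, 0) → P = 2607/7
  (4, 0) → P = 132
  (4, 17) → P = 540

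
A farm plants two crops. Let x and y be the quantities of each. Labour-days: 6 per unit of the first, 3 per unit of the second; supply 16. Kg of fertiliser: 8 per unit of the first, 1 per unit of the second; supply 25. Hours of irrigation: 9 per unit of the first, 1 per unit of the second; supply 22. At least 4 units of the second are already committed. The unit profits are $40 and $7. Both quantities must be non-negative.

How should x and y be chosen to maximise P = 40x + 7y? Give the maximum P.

x = 2/3, y = 4, maximum P = 164/3

Corner points and P = 40x + 7y:
  (0, 16/3) → P = 112/3
  (0, 4) → P = 28
  (2/3, 4) → P = 164/3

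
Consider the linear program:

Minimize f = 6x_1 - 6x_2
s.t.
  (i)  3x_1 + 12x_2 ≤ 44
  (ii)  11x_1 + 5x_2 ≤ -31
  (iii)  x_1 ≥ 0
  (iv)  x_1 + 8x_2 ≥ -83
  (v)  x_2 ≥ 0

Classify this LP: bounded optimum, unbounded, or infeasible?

The boundaries 3x_1 + 12x_2 = 44 and 11x_1 + 5x_2 = -31 meet at (-592/117, 577/117), but that point violates x_1 ≥ 0. Every candidate vertex is excluded by some other constraint, so the feasible region is empty.

infeasible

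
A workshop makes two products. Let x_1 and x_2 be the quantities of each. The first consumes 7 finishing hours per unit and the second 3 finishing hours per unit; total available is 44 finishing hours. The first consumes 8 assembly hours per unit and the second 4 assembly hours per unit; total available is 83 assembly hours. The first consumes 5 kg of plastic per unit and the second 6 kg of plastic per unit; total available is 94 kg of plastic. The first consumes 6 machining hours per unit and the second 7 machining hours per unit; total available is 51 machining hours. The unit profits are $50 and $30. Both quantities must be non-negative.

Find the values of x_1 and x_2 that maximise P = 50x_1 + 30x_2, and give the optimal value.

x_1 = 5, x_2 = 3, maximum P = 340

Extreme points and P = 50x_1 + 30x_2:
  (0, 0) → P = 0
  (0, 51/7) → P = 1530/7
  (44/7, 0) → P = 2200/7
  (5, 3) → P = 340

At the optimal vertex, 7x_1 + 3x_2 = 44 and 6x_1 + 7x_2 = 51.
Solving simultaneously gives x_1 = 5, x_2 = 3.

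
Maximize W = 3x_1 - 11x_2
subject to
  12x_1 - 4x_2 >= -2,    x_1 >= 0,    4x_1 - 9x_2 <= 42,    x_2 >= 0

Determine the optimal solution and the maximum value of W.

The feasible region is unbounded (it extends along (1, 3), (9, 4)), but W strictly decreases along every unbounded feasible direction, so there is no improving ray and the maximum is attained at a vertex.

x_1 = 21/2, x_2 = 0, maximum W = 63/2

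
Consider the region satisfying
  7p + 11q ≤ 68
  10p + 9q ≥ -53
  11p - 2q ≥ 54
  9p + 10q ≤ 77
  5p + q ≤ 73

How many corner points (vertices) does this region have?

Of the 10 pairwise boundary intersections, those satisfying every inequality are:
  (146/27, 74/27)
  (167/29, 73/29)
  (380/119, -1123/119)
  (142/7, -199/7)
  (653/41, -272/41)

5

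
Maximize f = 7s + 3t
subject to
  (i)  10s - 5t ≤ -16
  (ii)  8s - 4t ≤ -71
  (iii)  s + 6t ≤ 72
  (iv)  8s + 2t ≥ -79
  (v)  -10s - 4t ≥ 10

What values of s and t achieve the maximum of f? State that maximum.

Extreme points and f = 7s + 3t:
  (-229/24, -4/3) → f = -1699/24
  (-9/2, 35/4) → f = -21/4
  (-309/23, 655/46) → f = -2361/46
  (-87/14, 365/28) → f = -123/28

The optimum lies where s + 6t = 72 and -10s - 4t = 10.
Solving simultaneously gives s = -87/14, t = 365/28.

s = -87/14, t = 365/28, maximum f = -123/28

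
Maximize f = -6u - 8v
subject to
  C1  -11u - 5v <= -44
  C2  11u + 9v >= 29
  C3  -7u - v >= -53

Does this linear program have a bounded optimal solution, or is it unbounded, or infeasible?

Vertices and f = -6u - 8v:
  (251/44, -15/4) → f = -93/22
  (112/13, -95/13) → f = 88/13
The feasible region has finitely many vertices and no improving ray; the maximum is 88/13 at (112/13, -95/13).

bounded optimum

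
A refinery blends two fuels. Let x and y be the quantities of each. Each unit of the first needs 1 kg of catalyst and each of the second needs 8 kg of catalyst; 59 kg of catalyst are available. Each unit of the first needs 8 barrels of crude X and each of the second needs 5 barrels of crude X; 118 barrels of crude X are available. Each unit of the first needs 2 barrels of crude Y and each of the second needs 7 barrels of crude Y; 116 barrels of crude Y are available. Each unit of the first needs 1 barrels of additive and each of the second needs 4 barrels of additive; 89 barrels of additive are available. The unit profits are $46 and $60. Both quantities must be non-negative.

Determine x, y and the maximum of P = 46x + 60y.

Vertices and P = 46x + 60y:
  (0, 0) → P = 0
  (0, 59/8) → P = 885/2
  (59/4, 0) → P = 1357/2
  (11, 6) → P = 866

The optimum lies where x + 8y = 59 and 8x + 5y = 118.
Solving simultaneously gives x = 11, y = 6.

x = 11, y = 6, maximum P = 866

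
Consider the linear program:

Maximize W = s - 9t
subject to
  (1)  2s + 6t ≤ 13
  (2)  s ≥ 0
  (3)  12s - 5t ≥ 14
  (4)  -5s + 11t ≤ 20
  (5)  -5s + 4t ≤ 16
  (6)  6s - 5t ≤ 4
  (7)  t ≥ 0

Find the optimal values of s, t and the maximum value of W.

Feasible corners and W = s - 9t:
  (149/82, 64/41) → W = -1003/82
  (89/46, 35/23) → W = -541/46
  (5/3, 6/5) → W = -137/15

s = 5/3, t = 6/5, maximum W = -137/15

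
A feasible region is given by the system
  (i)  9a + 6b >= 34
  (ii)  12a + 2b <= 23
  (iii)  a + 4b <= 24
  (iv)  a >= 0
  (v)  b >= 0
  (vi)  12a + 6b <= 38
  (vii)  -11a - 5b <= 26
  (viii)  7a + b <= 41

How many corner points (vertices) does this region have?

5

Pairwise boundary intersections that survive every other constraint:
  (35/27, 67/18)
  (0, 17/3)
  (31/24, 15/4)
  (0, 6)
  (4/21, 125/21)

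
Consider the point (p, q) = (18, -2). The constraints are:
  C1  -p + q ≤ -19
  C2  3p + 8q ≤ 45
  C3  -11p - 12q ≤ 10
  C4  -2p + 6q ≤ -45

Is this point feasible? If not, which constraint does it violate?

feasible

C1: -20 ≤ -19 ✓
C2: 38 ≤ 45 ✓
C3: -174 ≤ 10 ✓
C4: -48 ≤ -45 ✓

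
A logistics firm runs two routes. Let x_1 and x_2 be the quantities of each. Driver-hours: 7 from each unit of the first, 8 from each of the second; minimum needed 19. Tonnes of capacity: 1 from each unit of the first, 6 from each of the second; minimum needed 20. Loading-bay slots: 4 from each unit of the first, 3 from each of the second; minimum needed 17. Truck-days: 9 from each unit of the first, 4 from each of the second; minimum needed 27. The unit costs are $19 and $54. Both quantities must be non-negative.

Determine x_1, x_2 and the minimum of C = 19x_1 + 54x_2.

The feasible region is unbounded (it extends along (0, 1), (1, 0)), but C strictly increases along every unbounded feasible direction, so there is no improving ray and the minimum is attained at a vertex.

x_1 = 2, x_2 = 3, minimum C = 200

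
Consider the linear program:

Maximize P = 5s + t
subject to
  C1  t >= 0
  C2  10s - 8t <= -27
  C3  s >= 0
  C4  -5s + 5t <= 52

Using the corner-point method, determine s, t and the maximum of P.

s = 281/10, t = 77/2, maximum P = 179

The optimum lies where 10s - 8t = -27 and -5s + 5t = 52.
Solving simultaneously gives s = 281/10, t = 77/2.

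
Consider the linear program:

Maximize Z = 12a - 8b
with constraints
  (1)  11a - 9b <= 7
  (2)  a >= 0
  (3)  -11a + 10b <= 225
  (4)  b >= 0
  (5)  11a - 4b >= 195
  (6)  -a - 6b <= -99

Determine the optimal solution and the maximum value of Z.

a = 2095/11, b = 232, maximum Z = 4724/11

Extreme points and Z = 12a - 8b:
  (2095/11, 232) → Z = 4724/11
  (157/5, 188/5) → Z = 76
  (475/11, 70) → Z = -460/11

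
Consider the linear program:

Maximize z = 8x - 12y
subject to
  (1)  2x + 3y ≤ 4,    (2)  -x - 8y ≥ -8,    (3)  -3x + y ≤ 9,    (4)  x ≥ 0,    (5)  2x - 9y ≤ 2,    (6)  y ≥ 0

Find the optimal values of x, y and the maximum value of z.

x = 7/4, y = 1/6, maximum z = 12

Extreme points and z = 8x - 12y:
  (8/13, 12/13) → z = -80/13
  (7/4, 1/6) → z = 12
  (0, 1) → z = -12
  (0, 0) → z = 0
  (1, 0) → z = 8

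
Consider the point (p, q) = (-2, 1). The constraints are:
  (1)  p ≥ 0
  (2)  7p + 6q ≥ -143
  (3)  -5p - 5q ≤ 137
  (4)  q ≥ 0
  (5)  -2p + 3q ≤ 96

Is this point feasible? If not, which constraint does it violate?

not feasible — violates (1)

Constraint (1): p = -2, which is not ≥ 0. All other constraints are satisfied.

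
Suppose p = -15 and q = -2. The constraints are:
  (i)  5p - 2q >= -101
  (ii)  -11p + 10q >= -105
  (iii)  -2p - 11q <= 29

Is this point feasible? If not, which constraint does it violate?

not feasible — violates (iii)

Constraint (iii): -2p - 11q = 52, which is not ≤ 29. All other constraints are satisfied.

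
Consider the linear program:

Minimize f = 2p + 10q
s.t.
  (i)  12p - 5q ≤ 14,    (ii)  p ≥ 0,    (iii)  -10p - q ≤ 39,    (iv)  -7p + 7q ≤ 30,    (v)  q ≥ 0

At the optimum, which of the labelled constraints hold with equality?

Vertices and f = 2p + 10q:
  (248/49, 458/49) → f = 5076/49
  (7/6, 0) → f = 7/3
  (0, 30/7) → f = 300/7
  (0, 0) → f = 0

The minimum is at (0, 0). Substituting into each constraint, equality holds for (ii) and (v); the remaining constraints have slack.

(ii) and (v)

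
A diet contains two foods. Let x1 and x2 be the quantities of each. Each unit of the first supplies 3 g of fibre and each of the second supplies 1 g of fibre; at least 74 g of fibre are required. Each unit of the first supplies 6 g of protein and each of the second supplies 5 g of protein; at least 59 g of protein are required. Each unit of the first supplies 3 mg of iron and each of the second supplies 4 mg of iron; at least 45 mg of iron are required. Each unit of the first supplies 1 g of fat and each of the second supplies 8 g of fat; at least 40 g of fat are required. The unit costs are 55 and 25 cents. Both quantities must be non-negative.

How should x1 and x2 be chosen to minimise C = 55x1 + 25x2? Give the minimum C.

x1 = 24, x2 = 2, minimum C = 1370

Vertices and C = 55x1 + 25x2:
  (0, 74) → C = 1850
  (40, 0) → C = 2200
  (24, 2) → C = 1370
The feasible region is unbounded (it extends along (0, 1), (1, 0)), but C strictly increases along every unbounded feasible direction, so there is no improving ray and the minimum is attained at a vertex.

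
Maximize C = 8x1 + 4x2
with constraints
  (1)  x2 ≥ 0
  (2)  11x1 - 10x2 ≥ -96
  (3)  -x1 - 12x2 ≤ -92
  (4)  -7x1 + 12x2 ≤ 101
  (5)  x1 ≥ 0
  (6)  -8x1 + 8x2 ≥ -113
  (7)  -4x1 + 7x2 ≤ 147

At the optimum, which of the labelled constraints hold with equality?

(4) and (6)

Feasible corners and C = 8x1 + 4x2:
  (0, 23/3) → C = 92/3
  (523/26, 623/104) → C = 4807/26
  (0, 101/12) → C = 101/3
  (541/10, 1599/40) → C = 5927/10

The maximum is at (541/10, 1599/40). Substituting into each constraint, equality holds for (4) and (6); the remaining constraints have slack.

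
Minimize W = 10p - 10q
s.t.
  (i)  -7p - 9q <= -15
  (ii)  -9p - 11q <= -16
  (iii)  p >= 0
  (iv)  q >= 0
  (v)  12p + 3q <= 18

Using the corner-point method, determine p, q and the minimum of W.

Vertices and W = 10p - 10q:
  (0, 5/3) → W = -50/3
  (39/29, 18/29) → W = 210/29
  (0, 6) → W = -60

At the optimal vertex, p = 0 and 12p + 3q = 18.
Solving simultaneously gives p = 0, q = 6.

p = 0, q = 6, minimum W = -60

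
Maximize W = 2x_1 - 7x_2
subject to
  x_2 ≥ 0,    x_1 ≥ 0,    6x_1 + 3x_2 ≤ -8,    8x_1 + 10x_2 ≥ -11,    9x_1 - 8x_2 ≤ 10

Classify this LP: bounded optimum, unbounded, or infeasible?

The boundaries x_2 = 0 and x_1 = 0 meet at (0, 0), but that point violates 6x_1 + 3x_2 ≤ -8. Every candidate vertex is excluded by some other constraint, so the feasible region is empty.

infeasible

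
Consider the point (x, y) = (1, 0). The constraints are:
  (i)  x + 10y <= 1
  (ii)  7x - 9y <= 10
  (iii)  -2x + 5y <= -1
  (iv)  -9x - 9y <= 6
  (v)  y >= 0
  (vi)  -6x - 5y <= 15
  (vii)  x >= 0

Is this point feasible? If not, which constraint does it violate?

feasible

(i): 1 ≤ 1 ✓
(ii): 7 ≤ 10 ✓
(iii): -2 ≤ -1 ✓
(iv): -9 ≤ 6 ✓
(v): 0 ≥ 0 ✓
(vi): -6 ≤ 15 ✓
(vii): 1 ≥ 0 ✓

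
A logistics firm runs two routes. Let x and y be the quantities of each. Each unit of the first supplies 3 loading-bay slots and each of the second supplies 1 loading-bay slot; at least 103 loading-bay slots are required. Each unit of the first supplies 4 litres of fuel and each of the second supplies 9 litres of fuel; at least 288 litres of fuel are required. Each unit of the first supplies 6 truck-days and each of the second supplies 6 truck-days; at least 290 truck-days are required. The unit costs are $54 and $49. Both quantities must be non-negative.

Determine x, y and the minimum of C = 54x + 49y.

Vertices and C = 54x + 49y:
  (0, 103) → C = 5047
  (72, 0) → C = 3888
  (82/3, 21) → C = 2505
  (147/5, 284/15) → C = 7546/3
The feasible region is unbounded (it extends along (0, 1), (1, 0)), but C strictly increases along every unbounded feasible direction, so there is no improving ray and the minimum is attained at a vertex.

The binding constraints are 3x + y = 103 and 6x + 6y = 290.
Solving simultaneously gives x = 82/3, y = 21.

x = 82/3, y = 21, minimum C = 2505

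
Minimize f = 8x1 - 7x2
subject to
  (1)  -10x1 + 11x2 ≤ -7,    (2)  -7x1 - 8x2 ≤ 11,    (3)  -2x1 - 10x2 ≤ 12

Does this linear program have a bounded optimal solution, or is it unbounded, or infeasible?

Corner points and f = 8x1 - 7x2:
  (-65/157, -159/157) → f = 593/157
  (-7/27, -31/27) → f = 161/27
The feasible region has finitely many vertices and no improving ray; the minimum is 593/157 at (-65/157, -159/157).

bounded optimum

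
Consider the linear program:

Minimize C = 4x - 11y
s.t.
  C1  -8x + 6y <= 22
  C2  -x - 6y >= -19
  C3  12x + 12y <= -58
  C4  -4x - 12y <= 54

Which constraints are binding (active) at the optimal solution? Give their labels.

Extreme points and C = 4x - 11y:
  (-51/14, -25/21) → C = -31/21
  (-49/10, -43/15) → C = 179/15
  (-1/2, -13/3) → C = 137/3

The minimum is at (-51/14, -25/21). Substituting into each constraint, equality holds for C1 and C3; the remaining constraints have slack.

C1 and C3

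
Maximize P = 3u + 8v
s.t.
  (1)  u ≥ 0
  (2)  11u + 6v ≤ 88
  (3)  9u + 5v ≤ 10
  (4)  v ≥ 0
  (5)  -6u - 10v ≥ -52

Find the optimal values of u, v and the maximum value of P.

Feasible corners and P = 3u + 8v:
  (0, 2) → P = 16
  (0, 0) → P = 0
  (10/9, 0) → P = 10/3

The binding constraints are u = 0 and 9u + 5v = 10.
Solving simultaneously gives u = 0, v = 2.

u = 0, v = 2, maximum P = 16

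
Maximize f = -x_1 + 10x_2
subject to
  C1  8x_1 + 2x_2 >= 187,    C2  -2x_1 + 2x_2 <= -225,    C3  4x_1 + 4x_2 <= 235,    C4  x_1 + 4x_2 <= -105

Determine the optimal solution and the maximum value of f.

x_1 = 69, x_2 = -87/2, maximum f = -504

Extreme points and f = -x_1 + 10x_2:
  (206/5, -713/10) → f = -3771/5
  (69, -87/2) → f = -504
  (340/3, -655/12) → f = -3955/6
The feasible region is unbounded (it extends along (1, -1), (1, -4)), but f strictly decreases along every unbounded feasible direction, so there is no improving ray and the maximum is attained at a vertex.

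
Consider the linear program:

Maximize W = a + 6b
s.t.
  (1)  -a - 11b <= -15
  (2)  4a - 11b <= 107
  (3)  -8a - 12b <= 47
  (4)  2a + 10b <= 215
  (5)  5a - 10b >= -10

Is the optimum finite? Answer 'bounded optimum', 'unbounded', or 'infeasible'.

Feasible corners and W = a + 6b:
  (122/5, -47/55) → W = 212/11
  (8/13, 17/13) → W = 110/13
  (3435/62, 323/31) → W = 7311/62
  (205/7, 219/14) → W = 862/7
The feasible region has finitely many vertices and no improving ray; the maximum is 862/7 at (205/7, 219/14).

bounded optimum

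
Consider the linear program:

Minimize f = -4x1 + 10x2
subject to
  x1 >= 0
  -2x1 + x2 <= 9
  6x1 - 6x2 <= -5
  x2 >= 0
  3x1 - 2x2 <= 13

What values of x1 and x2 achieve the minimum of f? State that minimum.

Vertices and f = -4x1 + 10x2:
  (0, 9) → f = 90
  (0, 5/6) → f = 25/3
  (44/3, 31/2) → f = 289/3
The feasible region is unbounded (it extends along (1, 2), (2, 3)), but f strictly increases along every unbounded feasible direction, so there is no improving ray and the minimum is attained at a vertex.

x1 = 0, x2 = 5/6, minimum f = 25/3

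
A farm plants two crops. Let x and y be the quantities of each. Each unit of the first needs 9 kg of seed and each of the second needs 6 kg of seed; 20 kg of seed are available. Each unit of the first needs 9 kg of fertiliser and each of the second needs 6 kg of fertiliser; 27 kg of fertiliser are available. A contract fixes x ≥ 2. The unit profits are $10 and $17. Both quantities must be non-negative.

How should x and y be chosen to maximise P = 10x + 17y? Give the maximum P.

x = 2, y = 1/3, maximum P = 77/3

Extreme points and P = 10x + 17y:
  (20/9, 0) → P = 200/9
  (2, 0) → P = 20
  (2, 1/3) → P = 77/3

The binding constraints are 9x + 6y = 20 and x = 2.
Solving simultaneously gives x = 2, y = 1/3.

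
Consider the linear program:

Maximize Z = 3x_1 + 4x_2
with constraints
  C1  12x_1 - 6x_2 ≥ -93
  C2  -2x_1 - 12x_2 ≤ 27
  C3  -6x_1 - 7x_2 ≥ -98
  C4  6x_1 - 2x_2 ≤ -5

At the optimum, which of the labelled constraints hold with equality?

C1 and C3

Corner points and Z = 3x_1 + 4x_2:
  (-213/26, -23/26) → Z = -731/26
  (-21/40, 289/20) → Z = 2249/40
  (-3/2, -2) → Z = -25/2
  (161/54, 103/9) → Z = 985/18

The maximum is at (-21/40, 289/20). Substituting into each constraint, equality holds for C1 and C3; the remaining constraints have slack.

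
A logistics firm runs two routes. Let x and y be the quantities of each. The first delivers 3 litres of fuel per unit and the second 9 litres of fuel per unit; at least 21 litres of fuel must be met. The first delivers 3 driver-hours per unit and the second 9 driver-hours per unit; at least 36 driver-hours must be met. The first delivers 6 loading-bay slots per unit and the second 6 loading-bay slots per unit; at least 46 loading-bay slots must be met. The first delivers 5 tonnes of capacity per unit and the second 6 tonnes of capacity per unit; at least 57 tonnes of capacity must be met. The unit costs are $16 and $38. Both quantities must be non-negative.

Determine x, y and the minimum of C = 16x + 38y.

x = 11, y = 1/3, minimum C = 566/3

Vertices and C = 16x + 38y:
  (0, 19/2) → C = 361
  (12, 0) → C = 192
  (11, 1/3) → C = 566/3
The feasible region is unbounded (it extends along (0, 1), (1, 0)), but C strictly increases along every unbounded feasible direction, so there is no improving ray and the minimum is attained at a vertex.

At the optimal vertex, 3x + 9y = 36 and 5x + 6y = 57.
Solving simultaneously gives x = 11, y = 1/3.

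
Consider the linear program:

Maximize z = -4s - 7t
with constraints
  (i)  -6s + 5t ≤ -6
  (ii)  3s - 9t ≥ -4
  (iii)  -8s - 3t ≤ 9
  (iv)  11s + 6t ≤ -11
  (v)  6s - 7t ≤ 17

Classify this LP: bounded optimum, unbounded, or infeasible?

Corner points and z = -4s - 7t:
  (-27/58, -51/29) → z = 411/29
  (-19/91, -132/91) → z = 1000/91
  (-6/37, -95/37) → z = 689/37
  (25/113, -253/113) → z = 1671/113
The feasible region has finitely many vertices and no improving ray; the maximum is 689/37 at (-6/37, -95/37).

bounded optimum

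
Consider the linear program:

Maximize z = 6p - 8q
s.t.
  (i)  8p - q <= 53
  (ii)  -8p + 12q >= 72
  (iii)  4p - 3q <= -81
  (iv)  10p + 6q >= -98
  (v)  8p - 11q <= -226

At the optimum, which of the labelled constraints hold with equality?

(iii) and (v)

Feasible corners and z = 6p - 8q:
  (12, 43) → z = -272
  (-213/20, 64/5) → z = -1663/10
  (-1217/79, 738/79) → z = -13206/79
The feasible region is unbounded (it extends along (1, 8), (-3, 5)), but z strictly decreases along every unbounded feasible direction, so there is no improving ray and the maximum is attained at a vertex.

The maximum is at (-213/20, 64/5). Substituting into each constraint, equality holds for (iii) and (v); the remaining constraints have slack.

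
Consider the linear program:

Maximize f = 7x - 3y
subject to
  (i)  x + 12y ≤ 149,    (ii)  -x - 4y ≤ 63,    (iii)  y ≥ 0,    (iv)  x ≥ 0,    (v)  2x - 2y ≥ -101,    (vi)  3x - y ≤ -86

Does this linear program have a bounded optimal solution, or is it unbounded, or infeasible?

infeasible

The boundaries x + 12y = 149 and y = 0 meet at (149, 0), but that point violates 3x - y ≤ -86. Every candidate vertex is excluded by some other constraint, so the feasible region is empty.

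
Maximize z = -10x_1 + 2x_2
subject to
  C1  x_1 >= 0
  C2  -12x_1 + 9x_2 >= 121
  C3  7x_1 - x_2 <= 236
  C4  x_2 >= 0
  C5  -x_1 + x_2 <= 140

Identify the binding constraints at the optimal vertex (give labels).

Corner points and z = -10x_1 + 2x_2:
  (0, 121/9) → z = 242/9
  (0, 140) → z = 280
  (2245/51, 3679/51) → z = -15092/51
  (188/3, 608/3) → z = -664/3

The maximum is at (0, 140). Substituting into each constraint, equality holds for C1 and C5; the remaining constraints have slack.

C1 and C5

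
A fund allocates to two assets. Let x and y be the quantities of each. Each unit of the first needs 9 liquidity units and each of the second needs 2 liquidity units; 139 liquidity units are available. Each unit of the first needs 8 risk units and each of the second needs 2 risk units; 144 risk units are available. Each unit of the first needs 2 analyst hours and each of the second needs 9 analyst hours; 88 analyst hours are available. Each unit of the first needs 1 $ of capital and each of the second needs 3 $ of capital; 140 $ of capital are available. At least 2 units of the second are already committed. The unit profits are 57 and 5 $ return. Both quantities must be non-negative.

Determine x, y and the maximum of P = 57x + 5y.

x = 15, y = 2, maximum P = 865

Extreme points and P = 57x + 5y:
  (0, 88/9) → P = 440/9
  (0, 2) → P = 10
  (1075/77, 514/77) → P = 63845/77
  (15, 2) → P = 865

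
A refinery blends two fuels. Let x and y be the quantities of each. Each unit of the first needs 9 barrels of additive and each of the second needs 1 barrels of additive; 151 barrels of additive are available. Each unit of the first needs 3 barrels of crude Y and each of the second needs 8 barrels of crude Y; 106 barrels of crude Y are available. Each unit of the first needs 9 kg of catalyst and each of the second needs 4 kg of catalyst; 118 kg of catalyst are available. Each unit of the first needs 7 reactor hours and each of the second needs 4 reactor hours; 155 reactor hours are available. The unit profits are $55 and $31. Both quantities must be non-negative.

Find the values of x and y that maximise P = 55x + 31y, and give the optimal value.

x = 26/3, y = 10, maximum P = 2360/3

Extreme points and P = 55x + 31y:
  (0, 0) → P = 0
  (0, 53/4) → P = 1643/4
  (118/9, 0) → P = 6490/9
  (26/3, 10) → P = 2360/3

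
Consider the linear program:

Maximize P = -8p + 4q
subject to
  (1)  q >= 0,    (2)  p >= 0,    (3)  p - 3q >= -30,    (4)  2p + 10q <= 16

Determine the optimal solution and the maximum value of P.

p = 0, q = 8/5, maximum P = 32/5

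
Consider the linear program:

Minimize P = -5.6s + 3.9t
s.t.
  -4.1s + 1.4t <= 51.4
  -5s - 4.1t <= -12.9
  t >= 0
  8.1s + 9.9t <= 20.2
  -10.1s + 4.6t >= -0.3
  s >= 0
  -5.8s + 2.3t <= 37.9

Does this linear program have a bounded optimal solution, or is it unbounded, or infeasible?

The boundaries -5s - 4.1t = -12.9 and -10.1s + 4.6t = -0.3 meet at (2019/2147, 4293/2147), but that point violates 8.1s + 9.9t ≤ 20.2. Every candidate vertex is excluded by some other constraint, so the feasible region is empty.

infeasible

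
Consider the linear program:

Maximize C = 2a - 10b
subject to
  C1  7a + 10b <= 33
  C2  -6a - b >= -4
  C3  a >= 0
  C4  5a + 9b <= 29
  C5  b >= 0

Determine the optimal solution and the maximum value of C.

Corner points and C = 2a - 10b:
  (1/7, 22/7) → C = -218/7
  (2/3, 0) → C = 4/3
  (0, 29/9) → C = -290/9
  (0, 0) → C = 0

a = 2/3, b = 0, maximum C = 4/3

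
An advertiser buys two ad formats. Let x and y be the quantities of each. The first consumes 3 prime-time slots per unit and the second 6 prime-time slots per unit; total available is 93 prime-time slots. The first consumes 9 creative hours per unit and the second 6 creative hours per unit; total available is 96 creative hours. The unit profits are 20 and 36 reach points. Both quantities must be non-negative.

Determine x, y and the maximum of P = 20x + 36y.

The optimum lies where 3x + 6y = 93 and 9x + 6y = 96.
Solving simultaneously gives x = 1/2, y = 61/4.

x = 1/2, y = 61/4, maximum P = 559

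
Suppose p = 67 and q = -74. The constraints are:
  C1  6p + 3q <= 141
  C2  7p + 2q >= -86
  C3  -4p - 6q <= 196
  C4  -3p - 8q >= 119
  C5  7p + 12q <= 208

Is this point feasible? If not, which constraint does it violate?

Constraint C1: 6p + 3q = 180, which is not ≤ 141. All other constraints are satisfied.

not feasible — violates C1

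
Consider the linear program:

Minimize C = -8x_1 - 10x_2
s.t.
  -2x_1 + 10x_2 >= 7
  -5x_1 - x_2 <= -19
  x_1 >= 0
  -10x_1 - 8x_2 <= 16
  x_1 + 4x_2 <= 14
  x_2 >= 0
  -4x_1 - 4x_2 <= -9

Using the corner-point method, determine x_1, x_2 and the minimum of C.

x_1 = 56/9, x_2 = 35/18, minimum C = -623/9

Vertices and C = -8x_1 - 10x_2:
  (183/52, 73/52) → C = -1097/26
  (56/9, 35/18) → C = -623/9
  (62/19, 51/19) → C = -1006/19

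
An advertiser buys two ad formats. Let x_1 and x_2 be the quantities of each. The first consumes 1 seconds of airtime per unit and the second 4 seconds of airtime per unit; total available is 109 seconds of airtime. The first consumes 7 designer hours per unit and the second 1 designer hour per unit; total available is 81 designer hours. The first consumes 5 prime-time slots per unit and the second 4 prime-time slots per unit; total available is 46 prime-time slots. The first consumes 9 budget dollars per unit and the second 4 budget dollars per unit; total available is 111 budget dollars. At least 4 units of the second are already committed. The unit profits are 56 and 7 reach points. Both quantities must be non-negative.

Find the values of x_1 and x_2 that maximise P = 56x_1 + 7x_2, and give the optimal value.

Feasible corners and P = 56x_1 + 7x_2:
  (0, 23/2) → P = 161/2
  (0, 4) → P = 28
  (6, 4) → P = 364

The optimum lies where 5x_1 + 4x_2 = 46 and x_2 = 4.
Solving simultaneously gives x_1 = 6, x_2 = 4.

x_1 = 6, x_2 = 4, maximum P = 364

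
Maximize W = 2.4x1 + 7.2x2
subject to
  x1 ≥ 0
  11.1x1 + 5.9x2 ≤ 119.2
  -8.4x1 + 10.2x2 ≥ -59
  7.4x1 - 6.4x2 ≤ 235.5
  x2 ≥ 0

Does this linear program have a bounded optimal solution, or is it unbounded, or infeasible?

Extreme points and W = 2.4x1 + 7.2x2:
  (0, 1192/59) → W = 42912/295
  (0, 0) → W = 0
  (78197/8139, 5773/2713) → W = 520616/13565
  (295/42, 0) → W = 118/7
The feasible region has finitely many vertices and no improving ray; the maximum is 42912/295 at (0, 1192/59).

bounded optimum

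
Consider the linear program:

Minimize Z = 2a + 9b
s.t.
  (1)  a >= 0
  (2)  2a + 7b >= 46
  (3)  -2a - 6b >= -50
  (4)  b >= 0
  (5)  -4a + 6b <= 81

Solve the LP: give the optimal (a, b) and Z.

a = 23, b = 0, minimum Z = 46

The binding constraints are 2a + 7b = 46 and b = 0.
Solving simultaneously gives a = 23, b = 0.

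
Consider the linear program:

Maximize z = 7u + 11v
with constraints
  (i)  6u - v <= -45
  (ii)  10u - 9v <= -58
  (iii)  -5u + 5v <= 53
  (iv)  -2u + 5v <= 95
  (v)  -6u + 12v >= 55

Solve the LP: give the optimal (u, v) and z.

u = -172/25, v = 93/25, maximum z = -181/25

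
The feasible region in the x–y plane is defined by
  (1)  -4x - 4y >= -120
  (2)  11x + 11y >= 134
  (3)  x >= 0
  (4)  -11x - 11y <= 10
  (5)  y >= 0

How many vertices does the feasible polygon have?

4

Pairwise boundary intersections that survive every other constraint:
  (0, 30)
  (30, 0)
  (0, 134/11)
  (134/11, 0)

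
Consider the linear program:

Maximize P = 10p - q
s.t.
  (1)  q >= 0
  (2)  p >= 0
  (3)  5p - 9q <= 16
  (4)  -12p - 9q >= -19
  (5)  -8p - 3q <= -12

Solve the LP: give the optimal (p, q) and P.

At the optimal vertex, q = 0 and -12p - 9q = -19.
Solving simultaneously gives p = 19/12, q = 0.

p = 19/12, q = 0, maximum P = 95/6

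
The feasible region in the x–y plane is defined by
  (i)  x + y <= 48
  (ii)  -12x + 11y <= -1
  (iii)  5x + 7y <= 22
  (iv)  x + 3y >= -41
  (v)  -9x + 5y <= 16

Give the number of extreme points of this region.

Of the 10 pairwise boundary intersections, those satisfying every inequality are:
  (249/139, 259/139)
  (-181/39, -67/13)
  (353/8, -227/8)
  (-253/32, -353/32)

4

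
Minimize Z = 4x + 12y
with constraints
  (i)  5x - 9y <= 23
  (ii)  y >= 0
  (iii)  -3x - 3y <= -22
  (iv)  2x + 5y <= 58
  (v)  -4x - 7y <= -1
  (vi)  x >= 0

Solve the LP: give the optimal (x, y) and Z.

x = 89/14, y = 41/42, minimum Z = 260/7

Corner points and Z = 4x + 12y:
  (89/14, 41/42) → Z = 260/7
  (637/43, 244/43) → Z = 5476/43
  (0, 22/3) → Z = 88
  (0, 58/5) → Z = 696/5

At the optimal vertex, 5x - 9y = 23 and -3x - 3y = -22.
Solving simultaneously gives x = 89/14, y = 41/42.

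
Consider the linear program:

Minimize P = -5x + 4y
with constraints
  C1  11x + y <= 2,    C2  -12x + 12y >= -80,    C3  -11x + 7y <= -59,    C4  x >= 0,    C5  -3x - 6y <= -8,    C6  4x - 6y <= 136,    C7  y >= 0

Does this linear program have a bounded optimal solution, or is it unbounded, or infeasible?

The boundaries 11x + y = 2 and x = 0 meet at (0, 2), but that point violates -11x + 7y ≤ -59. Every candidate vertex is excluded by some other constraint, so the feasible region is empty.

infeasible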